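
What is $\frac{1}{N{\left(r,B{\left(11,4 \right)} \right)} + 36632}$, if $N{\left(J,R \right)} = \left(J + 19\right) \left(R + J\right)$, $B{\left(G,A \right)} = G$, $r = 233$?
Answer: $\frac{1}{98120} \approx 1.0192 \cdot 10^{-5}$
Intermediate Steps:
$N{\left(J,R \right)} = \left(19 + J\right) \left(J + R\right)$
$\frac{1}{N{\left(r,B{\left(11,4 \right)} \right)} + 36632} = \frac{1}{\left(233^{2} + 19 \cdot 233 + 19 \cdot 11 + 233 \cdot 11\right) + 36632} = \frac{1}{\left(54289 + 4427 + 209 + 2563\right) + 36632} = \frac{1}{61488 + 36632} = \frac{1}{98120}$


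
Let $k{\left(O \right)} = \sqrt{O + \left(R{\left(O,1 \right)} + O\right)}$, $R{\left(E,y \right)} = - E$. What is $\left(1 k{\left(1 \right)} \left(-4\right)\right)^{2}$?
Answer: $16$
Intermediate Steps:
$k{\left(O \right)} = \sqrt{O}$ ($k{\left(O \right)} = \sqrt{O + \left(- O + O\right)} = \sqrt{O + 0} = \sqrt{O}$)
$\left(1 k{\left(1 \right)} \left(-4\right)\right)^{2} = \left(1 \sqrt{1} \left(-4\right)\right)^{2} = \left(1 \cdot 1 \left(-4\right)\right)^{2} = \left(1 \left(-4\right)\right)^{2} = \left(-4\right)^{2} = 16$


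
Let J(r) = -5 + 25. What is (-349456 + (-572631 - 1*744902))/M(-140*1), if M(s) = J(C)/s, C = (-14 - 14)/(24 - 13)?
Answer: 11668923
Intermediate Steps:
C = -28/11 ≈ -2.5455
J(r) = 20
M(s) = 20/s
(-349456 + (-572631 - 1*744902))/M(-140*1) = (-349456 + (-572631 - 1*744902))/((20/((-140*1)))) = (-349456 + (-572631 - 744902))/((20/(-140))) = (-349456 - 1317533)/((20*(-1/140))) = -1666989/(-1/7) = -1666989*(-7) = 11668923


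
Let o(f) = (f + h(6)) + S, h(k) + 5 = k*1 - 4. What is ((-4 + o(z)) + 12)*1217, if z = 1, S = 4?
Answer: 12170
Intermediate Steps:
h(k) = -9 + k (h(k) = -5 + (k*1 - 4) = -5 + (k - 4) = -5 + (-4 + k) = -9 + k)
o(f) = 1 + f (o(f) = (f + (-9 + 6)) + 4 = (f - 3) + 4 = (-3 + f) + 4 = 1 + f)
((-4 + o(z)) + 12)*1217 = ((-4 + (1 + 1)) + 12)*1217 = ((-4 + 2) + 12)*1217 = (-2 + 12)*1217 = 10*1217 = 12170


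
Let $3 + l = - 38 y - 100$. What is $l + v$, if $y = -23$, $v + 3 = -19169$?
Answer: $-18401$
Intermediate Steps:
$v = -19172$ ($v = -3 - 19169 = -19172$)
$l = 771$ ($l = -3 - -774 = -3 + \left(874 - 100\right) = -3 + 774 = 771$)
$l + v = 771 - 19172 = -18401$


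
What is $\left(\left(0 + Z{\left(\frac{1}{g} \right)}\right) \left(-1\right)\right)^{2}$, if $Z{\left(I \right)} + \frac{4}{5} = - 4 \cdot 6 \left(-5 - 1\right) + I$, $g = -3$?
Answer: $\frac{4592449}{225} \approx 20411.0$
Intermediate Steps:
$Z{\left(I \right)} = \frac{716}{5} + I$ ($Z{\left(I \right)} = - \frac{4}{5} + \left(- 4 \cdot 6 \left(-5 - 1\right) + I\right) = - \frac{4}{5} + \left(- 4 \cdot 6 \left(-6\right) + I\right) = - \frac{4}{5} + \left(\left(-4\right) \left(-36\right) + I\right) = - \frac{4}{5} + \left(144 + I\right) = \frac{716}{5} + I$)
$\left(\left(0 + Z{\left(\frac{1}{g} \right)}\right) \left(-1\right)\right)^{2} = \left(\left(0 + \left(\frac{716}{5} + \frac{1}{-3}\right)\right) \left(-1\right)\right)^{2} = \left(\left(0 + \left(\frac{716}{5} - \frac{1}{3}\right)\right) \left(-1\right)\right)^{2} = \left(\left(0 + \frac{2143}{15}\right) \left(-1\right)\right)^{2} = \left(\frac{2143}{15} \left(-1\right)\right)^{2} = \left(- \frac{2143}{15}\right)^{2} = \frac{4592449}{225}$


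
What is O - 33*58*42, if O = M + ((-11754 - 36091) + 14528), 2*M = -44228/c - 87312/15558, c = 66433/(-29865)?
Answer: -17874887161923/172260769 ≈ -1.0377e+5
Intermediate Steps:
c = -66433/29865 (c = 66433*(-1/29865) = -66433/29865 ≈ -2.2244)
M = 1712023577222/172260769 (M = (-44228/(-66433/29865) - 87312/15558)/2 = (-44228*(-29865/66433) - 87312*1/15558)/2 = (1320869220/66433 - 14552/2593)/2 = (½)*(3424047154444/172260769) = 1712023577222/172260769 ≈ 9938.6)
O = -4027188463551/172260769 (O = 1712023577222/172260769 + ((-11754 - 36091) + 14528) = 1712023577222/172260769 + (-47845 + 14528) = 1712023577222/172260769 - 33317 = -4027188463551/172260769 ≈ -23378.)
O - 33*58*42 = -4027188463551/172260769 - 33*58*42 = -4027188463551/172260769 - 1914*42 = -4027188463551/172260769 - 80388 = -17874887161923/172260769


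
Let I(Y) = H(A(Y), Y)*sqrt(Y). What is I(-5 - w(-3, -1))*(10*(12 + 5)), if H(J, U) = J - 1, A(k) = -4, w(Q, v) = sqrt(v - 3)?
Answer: -850*sqrt(-5 - 2*I) ≈ -373.02 + 1936.9*I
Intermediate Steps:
w(Q, v) = sqrt(-3 + v)
H(J, U) = -1 + J
I(Y) = -5*sqrt(Y) (I(Y) = (-1 - 4)*sqrt(Y) = -5*sqrt(Y))
I(-5 - w(-3, -1))*(10*(12 + 5)) = (-5*sqrt(-5 - sqrt(-3 - 1)))*(10*(12 + 5)) = (-5*sqrt(-5 - sqrt(-4)))*(10*17) = -5*sqrt(-5 - 2*I)*170 = -850*sqrt(-5 - 2*I)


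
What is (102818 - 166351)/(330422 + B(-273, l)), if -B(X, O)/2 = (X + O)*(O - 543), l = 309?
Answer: -63533/347270 ≈ -0.18295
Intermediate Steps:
B(X, O) = -2*(-543 + O)*(O + X) (B(X, O) = -2*(X + O)*(O - 543) = -2*(O + X)*(-543 + O) = -2*(-543 + O)*(O + X))
(102818 - 166351)/(330422 + B(-273, l)) = (102818 - 166351)/(330422 + (-2*309² + 1086*309 + 1086*(-273) - 2*309*(-273))) = -63533/(330422 + (-2*95481 + 335574 - 296478 + 168714)) = -63533/(330422 + (-190962 + 335574 - 296478 + 168714)) = -63533/(330422 + 16848) = -63533/347270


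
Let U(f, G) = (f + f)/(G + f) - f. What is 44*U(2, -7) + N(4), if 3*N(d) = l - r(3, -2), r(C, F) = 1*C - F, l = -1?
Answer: -626/5 ≈ -125.20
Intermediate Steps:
r(C, F) = C - F
U(f, G) = -f + 2*f/(G + f) (U(f, G) = (2*f)/(G + f) - f = 2*f/(G + f) - f = -f + 2*f/(G + f))
N(d) = -2 (N(d) = (-1 - (3 - 1*(-2)))/3 = (-1 - (3 + 2))/3 = (-1 - 1*5)/3 = (-1 - 5)/3 = (⅓)*(-6) = -2)
44*U(2, -7) + N(4) = 44*(2*(2 - 1*(-7) - 1*2)/(-7 + 2)) - 2 = 44*(2*(2 + 7 - 2)/(-5)) - 2 = 44*(2*(-⅕)*7) - 2 = 44*(-14/5) - 2 = -616/5 - 2 = -626/5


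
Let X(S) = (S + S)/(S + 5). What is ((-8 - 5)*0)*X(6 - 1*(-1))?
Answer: 0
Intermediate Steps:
X(S) = 2*S/(5 + S) (X(S) = (2*S)/(5 + S) = 2*S/(5 + S))
((-8 - 5)*0)*X(6 - 1*(-1)) = ((-8 - 5)*0)*(2*(6 - 1*(-1))/(5 + (6 - 1*(-1)))) = (-13*0)*(2*(6 + 1)/(5 + (6 + 1))) = 0*(2*7/(5 + 7)) = 0*(2*7/12) = 0*(2*7*(1/12)) = 0*(7/6) = 0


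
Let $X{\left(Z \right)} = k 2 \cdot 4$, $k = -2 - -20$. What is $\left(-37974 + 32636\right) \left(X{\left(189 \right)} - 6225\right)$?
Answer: $32460378$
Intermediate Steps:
$k = 18$ ($k = -2 + 20 = 18$)
$X{\left(Z \right)} = 144$ ($X{\left(Z \right)} = 18 \cdot 2 \cdot 4 = 36 \cdot 4 = 144$)
$\left(-37974 + 32636\right) \left(X{\left(189 \right)} - 6225\right) = \left(-37974 + 32636\right) \left(144 - 6225\right) = \left(-5338\right) \left(-6081\right) = 32460378$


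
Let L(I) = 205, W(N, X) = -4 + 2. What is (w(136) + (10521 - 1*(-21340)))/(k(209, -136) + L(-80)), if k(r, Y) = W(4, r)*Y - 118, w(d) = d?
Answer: 31997/359 ≈ 89.128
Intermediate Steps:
W(N, X) = -2
k(r, Y) = -118 - 2*Y (k(r, Y) = -2*Y - 118 = -118 - 2*Y)
(w(136) + (10521 - 1*(-21340)))/(k(209, -136) + L(-80)) = (136 + (10521 - 1*(-21340)))/((-118 - 2*(-136)) + 205) = (136 + (10521 + 21340))/((-118 + 272) + 205) = (136 + 31861)/(154 + 205) = 31997/359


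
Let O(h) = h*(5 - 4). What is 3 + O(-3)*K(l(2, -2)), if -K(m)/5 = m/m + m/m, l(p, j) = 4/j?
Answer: 33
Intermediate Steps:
O(h) = h (O(h) = h*1 = h)
K(m) = -10 (K(m) = -5*(m/m + m/m) = -5*(1 + 1) = -5*2 = -10)
3 + O(-3)*K(l(2, -2)) = 3 - 3*(-10) = 3 + 30 = 33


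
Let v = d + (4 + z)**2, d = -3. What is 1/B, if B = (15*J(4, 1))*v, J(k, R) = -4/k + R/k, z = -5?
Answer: 2/45 ≈ 0.044444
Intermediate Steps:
v = -2 (v = -3 + (4 - 5)**2 = -3 + (-1)**2 = -3 + 1 = -2)
B = 45/2 (B = (15*((-4 + 1)/4))*(-2) = (15*((1/4)*(-3)))*(-2) = (15*(-3/4))*(-2) = -45/4*(-2) = 45/2 ≈ 22.500)
1/B = 1/(45/2) = 2/45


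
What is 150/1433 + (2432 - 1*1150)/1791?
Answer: 2105756/2566503 ≈ 0.82048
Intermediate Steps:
150/1433 + (2432 - 1*1150)/1791 = 150*(1/1433) + (2432 - 1150)*(1/1791) = 150/1433 + 1282*(1/1791) = 150/1433 + 1282/1791 = 2105756/2566503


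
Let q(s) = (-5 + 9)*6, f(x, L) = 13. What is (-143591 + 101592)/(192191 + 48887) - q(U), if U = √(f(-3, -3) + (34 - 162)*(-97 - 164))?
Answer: -5827871/241078 ≈ -24.174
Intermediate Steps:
U = √33421 (U = √(13 + (34 - 162)*(-97 - 164)) = √(13 - 128*(-261)) = √(13 + 33408) = √33421 ≈ 182.81)
q(s) = 24 (q(s) = 4*6 = 24)
(-143591 + 101592)/(192191 + 48887) - q(U) = (-143591 + 101592)/(192191 + 48887) - 1*24 = -41999/241078 - 24 = -5827871/241078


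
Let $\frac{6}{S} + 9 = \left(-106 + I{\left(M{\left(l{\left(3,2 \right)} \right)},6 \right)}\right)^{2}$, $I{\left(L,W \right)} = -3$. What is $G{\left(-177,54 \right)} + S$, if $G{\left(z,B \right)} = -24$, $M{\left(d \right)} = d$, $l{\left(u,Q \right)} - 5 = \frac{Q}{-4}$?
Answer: $- \frac{142461}{5936} \approx -23.999$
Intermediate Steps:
$l{\left(u,Q \right)} = 5 - \frac{Q}{4}$ ($l{\left(u,Q \right)} = 5 + \frac{Q}{-4} = 5 + Q \left(- \frac{1}{4}\right) = 5 - \frac{Q}{4}$)
$S = \frac{3}{5936}$ ($S = \frac{6}{-9 + \left(-106 - 3\right)^{2}} = \frac{6}{-9 + \left(-109\right)^{2}} = \frac{6}{-9 + 11881} = \frac{6}{11872} = 6 \cdot \frac{1}{11872} = \frac{3}{5936} \approx 0.00050539$)
$G{\left(-177,54 \right)} + S = -24 + \frac{3}{5936} = - \frac{142461}{5936}$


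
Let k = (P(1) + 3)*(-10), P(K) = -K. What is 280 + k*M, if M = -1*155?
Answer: 3380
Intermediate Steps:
M = -155
k = -20 (k = (-1*1 + 3)*(-10) = (-1 + 3)*(-10) = 2*(-10) = -20)
280 + k*M = 280 - 20*(-155) = 280 + 3100 = 3380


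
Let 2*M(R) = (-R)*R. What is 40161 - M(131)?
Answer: 97483/2 ≈ 48742.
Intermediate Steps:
M(R) = -R²/2 (M(R) = ((-R)*R)/2 = (-R²)/2 = -R²/2)
40161 - M(131) = 40161 - (-1)*131²/2 = 40161 - (-1)*17161/2 = 40161 - 1*(-17161/2) = 40161 + 17161/2 = 97483/2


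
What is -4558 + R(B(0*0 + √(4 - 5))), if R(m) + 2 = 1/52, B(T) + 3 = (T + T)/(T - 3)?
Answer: -237119/52 ≈ -4560.0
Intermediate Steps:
B(T) = -3 + 2*T/(-3 + T) (B(T) = -3 + (T + T)/(T - 3) = -3 + (2*T)/(-3 + T) = -3 + 2*T/(-3 + T))
R(m) = -103/52 (R(m) = -2 + 1/52 = -103/52)
-4558 + R(B(0*0 + √(4 - 5))) = -4558 - 103/52 = -237119/52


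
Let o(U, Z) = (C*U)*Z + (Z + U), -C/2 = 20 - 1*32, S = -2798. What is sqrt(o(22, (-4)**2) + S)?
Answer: 6*sqrt(158) ≈ 75.419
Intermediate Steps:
C = 24 (C = -2*(20 - 1*32) = -2*(20 - 32) = -2*(-12) = 24)
o(U, Z) = U + Z + 24*U*Z (o(U, Z) = (24*U)*Z + (Z + U) = 24*U*Z + (U + Z) = U + Z + 24*U*Z)
sqrt(o(22, (-4)**2) + S) = sqrt((22 + (-4)**2 + 24*22*(-4)**2) - 2798) = sqrt((22 + 16 + 24*22*16) - 2798) = sqrt((22 + 16 + 8448) - 2798) = sqrt(8486 - 2798) = sqrt(5688) = 6*sqrt(158)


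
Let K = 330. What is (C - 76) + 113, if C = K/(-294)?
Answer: 1758/49 ≈ 35.878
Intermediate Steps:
C = -55/49 (C = 330/(-294) = 330*(-1/294) = -55/49 ≈ -1.1224)
(C - 76) + 113 = (-55/49 - 76) + 113 = -3779/49 + 113 = 1758/49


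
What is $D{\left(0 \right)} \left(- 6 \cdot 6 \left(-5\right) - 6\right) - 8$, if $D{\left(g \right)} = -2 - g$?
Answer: $-356$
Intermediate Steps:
$D{\left(0 \right)} \left(- 6 \cdot 6 \left(-5\right) - 6\right) - 8 = \left(-2 - 0\right) \left(- 6 \cdot 6 \left(-5\right) - 6\right) - 8 = \left(-2 + 0\right) \left(\left(-6\right) \left(-30\right) - 6\right) - 8 = - 2 \left(180 - 6\right) - 8 = \left(-2\right) 174 - 8 = -348 - 8 = -356$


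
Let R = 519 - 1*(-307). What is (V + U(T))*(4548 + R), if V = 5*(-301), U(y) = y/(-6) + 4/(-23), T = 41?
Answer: -560661359/69 ≈ -8.1255e+6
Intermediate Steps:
U(y) = -4/23 - y/6 (U(y) = y*(-⅙) + 4*(-1/23) = -y/6 - 4/23 = -4/23 - y/6)
R = 826 (R = 519 + 307 = 826)
V = -1505
(V + U(T))*(4548 + R) = (-1505 + (-4/23 - ⅙*41))*(4548 + 826) = (-1505 + (-4/23 - 41/6))*5374 = (-1505 - 967/138)*5374 = -208657/138*5374 = -560661359/69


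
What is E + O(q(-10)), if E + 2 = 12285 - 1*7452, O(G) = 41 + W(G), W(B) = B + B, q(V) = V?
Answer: 4852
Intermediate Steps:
W(B) = 2*B
O(G) = 41 + 2*G
E = 4831 (E = -2 + (12285 - 1*7452) = -2 + (12285 - 7452) = -2 + 4833 = 4831)
E + O(q(-10)) = 4831 + (41 + 2*(-10)) = 4831 + (41 - 20) = 4831 + 21 = 4852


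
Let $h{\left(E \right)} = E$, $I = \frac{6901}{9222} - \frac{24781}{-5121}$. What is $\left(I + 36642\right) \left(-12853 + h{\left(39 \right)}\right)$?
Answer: $- \frac{3696227998168483}{7870977} \approx -4.696 \cdot 10^{8}$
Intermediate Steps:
$I = \frac{87956801}{15741954}$ ($I = 6901 \cdot \frac{1}{9222} - - \frac{24781}{5121} = \frac{6901}{9222} + \frac{24781}{5121} = \frac{87956801}{15741954} \approx 5.5874$)
$\left(I + 36642\right) \left(-12853 + h{\left(39 \right)}\right) = \left(\frac{87956801}{15741954} + 36642\right) \left(-12853 + 39\right) = \frac{576904635269}{15741954} \left(-12814\right) = - \frac{3696227998168483}{7870977}$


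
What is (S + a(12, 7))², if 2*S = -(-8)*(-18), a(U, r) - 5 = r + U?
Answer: 2304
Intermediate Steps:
a(U, r) = 5 + U + r (a(U, r) = 5 + (r + U) = 5 + (U + r) = 5 + U + r)
S = -72 (S = (-(-8)*(-18))/2 = (-1*144)/2 = (½)*(-144) = -72)
(S + a(12, 7))² = (-72 + (5 + 12 + 7))² = (-72 + 24)² = (-48)² = 2304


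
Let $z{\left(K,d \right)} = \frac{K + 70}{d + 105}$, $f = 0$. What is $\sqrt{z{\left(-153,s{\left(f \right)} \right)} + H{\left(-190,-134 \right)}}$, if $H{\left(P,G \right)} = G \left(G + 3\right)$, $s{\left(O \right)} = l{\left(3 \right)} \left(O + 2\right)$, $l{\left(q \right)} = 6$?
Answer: $\frac{\sqrt{26698555}}{39} \approx 132.49$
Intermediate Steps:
$s{\left(O \right)} = 12 + 6 O$ ($s{\left(O \right)} = 6 \left(O + 2\right) = 6 \left(2 + O\right) = 12 + 6 O$)
$H{\left(P,G \right)} = G \left(3 + G\right)$
$z{\left(K,d \right)} = \frac{70 + K}{105 + d}$
$\sqrt{z{\left(-153,s{\left(f \right)} \right)} + H{\left(-190,-134 \right)}} = \sqrt{\frac{70 - 153}{105 + \left(12 + 6 \cdot 0\right)} - 134 \left(3 - 134\right)} = \sqrt{\frac{1}{105 + \left(12 + 0\right)} \left(-83\right) - -17554} = \sqrt{\frac{1}{105 + 12} \left(-83\right) + 17554} = \sqrt{\frac{1}{117} \left(-83\right) + 17554} = \sqrt{- \frac{83}{117} + 17554} = \sqrt{\frac{2053735}{117}} = \frac{\sqrt{26698555}}{39}$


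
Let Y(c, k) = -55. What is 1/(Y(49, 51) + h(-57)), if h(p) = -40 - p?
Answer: -1/38 ≈ -0.026316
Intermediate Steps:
1/(Y(49, 51) + h(-57)) = 1/(-55 + (-40 - 1*(-57))) = 1/(-55 + (-40 + 57)) = 1/(-55 + 17) = 1/(-38) = -1/38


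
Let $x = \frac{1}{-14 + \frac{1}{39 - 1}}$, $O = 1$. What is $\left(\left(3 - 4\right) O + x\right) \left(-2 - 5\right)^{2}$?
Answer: $- \frac{27881}{531} \approx -52.507$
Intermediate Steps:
$x = - \frac{38}{531}$ ($x = \frac{1}{-14 + \frac{1}{38}} = \frac{1}{- \frac{531}{38}} = - \frac{38}{531} \approx -0.071563$)
$\left(\left(3 - 4\right) O + x\right) \left(-2 - 5\right)^{2} = \left(\left(3 - 4\right) 1 - \frac{38}{531}\right) \left(-2 - 5\right)^{2} = \left(\left(-1\right) 1 - \frac{38}{531}\right) \left(-7\right)^{2} = \left(-1 - \frac{38}{531}\right) 49 = \left(- \frac{569}{531}\right) 49 = - \frac{27881}{531}$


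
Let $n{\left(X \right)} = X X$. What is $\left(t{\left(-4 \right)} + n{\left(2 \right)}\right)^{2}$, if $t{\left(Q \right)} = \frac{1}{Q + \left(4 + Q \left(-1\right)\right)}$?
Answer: $\frac{289}{16} \approx 18.063$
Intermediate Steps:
$n{\left(X \right)} = X^{2}$
$t{\left(Q \right)} = \frac{1}{4}$ ($t{\left(Q \right)} = \frac{1}{Q - \left(-4 + Q\right)} = \frac{1}{4}$)
$\left(t{\left(-4 \right)} + n{\left(2 \right)}\right)^{2} = \left(\frac{1}{4} + 2^{2}\right)^{2} = \left(\frac{1}{4} + 4\right)^{2} = \left(\frac{17}{4}\right)^{2} = \frac{289}{16}$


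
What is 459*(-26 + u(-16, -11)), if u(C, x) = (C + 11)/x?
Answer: -128979/11 ≈ -11725.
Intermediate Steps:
u(C, x) = (11 + C)/x
459*(-26 + u(-16, -11)) = 459*(-26 + (11 - 16)/(-11)) = 459*(-26 - 1/11*(-5)) = 459*(-26 + 5/11) = 459*(-281/11) = -128979/11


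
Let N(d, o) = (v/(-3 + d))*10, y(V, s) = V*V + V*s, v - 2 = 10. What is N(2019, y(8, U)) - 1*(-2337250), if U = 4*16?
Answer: 196329005/84 ≈ 2.3372e+6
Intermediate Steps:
v = 12 (v = 2 + 10 = 12)
U = 64
y(V, s) = V**2 + V*s
N(d, o) = 120/(-3 + d) (N(d, o) = (12/(-3 + d))*10 = 120/(-3 + d))
N(2019, y(8, U)) - 1*(-2337250) = 120/(-3 + 2019) - 1*(-2337250) = 120/2016 + 2337250 = 120*(1/2016) + 2337250 = 5/84 + 2337250 = 196329005/84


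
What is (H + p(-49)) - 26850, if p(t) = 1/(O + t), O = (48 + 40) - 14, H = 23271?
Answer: -89474/25 ≈ -3579.0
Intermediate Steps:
O = 74 (O = 88 - 14 = 74)
p(t) = 1/(74 + t)
(H + p(-49)) - 26850 = (23271 + 1/(74 - 49)) - 26850 = (23271 + 1/25) - 26850 = 581776/25 - 26850 = -89474/25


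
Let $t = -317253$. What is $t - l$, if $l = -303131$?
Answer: $-14122$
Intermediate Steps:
$t - l = -317253 - -303131 = -317253 + 303131 = -14122$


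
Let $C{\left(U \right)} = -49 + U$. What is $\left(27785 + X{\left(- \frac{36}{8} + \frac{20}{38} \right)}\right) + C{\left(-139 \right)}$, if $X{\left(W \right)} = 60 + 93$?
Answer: $27750$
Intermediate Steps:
$X{\left(W \right)} = 153$
$\left(27785 + X{\left(- \frac{36}{8} + \frac{20}{38} \right)}\right) + C{\left(-139 \right)} = \left(27785 + 153\right) - 188 = 27938 - 188 = 27750$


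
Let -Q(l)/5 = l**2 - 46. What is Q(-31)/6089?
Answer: -4575/6089 ≈ -0.75136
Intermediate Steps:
Q(l) = 230 - 5*l**2 (Q(l) = -5*(l**2 - 46) = -5*(-46 + l**2) = 230 - 5*l**2)
Q(-31)/6089 = (230 - 5*(-31)**2)/6089 = (230 - 5*961)*(1/6089) = (230 - 4805)*(1/6089) = -4575*1/6089 = -4575/6089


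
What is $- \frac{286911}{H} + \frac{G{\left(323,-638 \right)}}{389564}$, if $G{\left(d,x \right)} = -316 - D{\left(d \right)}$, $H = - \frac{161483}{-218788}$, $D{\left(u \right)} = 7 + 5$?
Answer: $- \frac{873356352547142}{2246712979} \approx -3.8873 \cdot 10^{5}$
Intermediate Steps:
$D{\left(u \right)} = 12$
$H = \frac{161483}{218788}$ ($H = \left(-161483\right) \left(- \frac{1}{218788}\right) = \frac{161483}{218788} \approx 0.73808$)
$G{\left(d,x \right)} = -328$ ($G{\left(d,x \right)} = -316 - 12 = -328$)
$- \frac{286911}{H} + \frac{G{\left(323,-638 \right)}}{389564} = - \frac{286911}{\frac{161483}{218788}} - \frac{328}{389564} = \left(-286911\right) \frac{218788}{161483} - \frac{82}{97391} = - \frac{62772683868}{161483} - \frac{82}{97391} = - \frac{873356352547142}{2246712979}$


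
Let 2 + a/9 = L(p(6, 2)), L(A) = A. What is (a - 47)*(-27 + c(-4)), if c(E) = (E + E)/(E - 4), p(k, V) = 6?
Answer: 286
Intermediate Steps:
c(E) = 2*E/(-4 + E) (c(E) = (2*E)/(-4 + E) = 2*E/(-4 + E))
a = 36 (a = -18 + 9*6 = -18 + 54 = 36)
(a - 47)*(-27 + c(-4)) = (36 - 47)*(-27 + 2*(-4)/(-4 - 4)) = -11*(-27 + 2*(-4)/(-8)) = -11*(-27 + 2*(-4)*(-1/8)) = -11*(-27 + 1) = -11*(-26) = 286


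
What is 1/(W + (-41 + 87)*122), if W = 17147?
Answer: 1/22759 ≈ 4.3939e-5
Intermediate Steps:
1/(W + (-41 + 87)*122) = 1/(17147 + (-41 + 87)*122) = 1/(17147 + 46*122) = 1/(17147 + 5612) = 1/22759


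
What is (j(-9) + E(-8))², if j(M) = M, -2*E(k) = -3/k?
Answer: 21609/256 ≈ 84.410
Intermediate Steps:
E(k) = 3/(2*k) (E(k) = -(-3)/(2*k) = 3/(2*k))
(j(-9) + E(-8))² = (-9 + (3/2)/(-8))² = (-9 + (3/2)*(-⅛))² = (-9 - 3/16)² = (-147/16)² = 21609/256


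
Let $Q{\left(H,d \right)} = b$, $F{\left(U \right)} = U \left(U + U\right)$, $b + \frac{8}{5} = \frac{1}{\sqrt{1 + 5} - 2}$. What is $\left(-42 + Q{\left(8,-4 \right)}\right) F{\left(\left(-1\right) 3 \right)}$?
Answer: $- \frac{3834}{5} + 9 \sqrt{6} \approx -744.75$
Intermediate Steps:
$b = - \frac{8}{5} + \frac{1}{-2 + \sqrt{6}}$ ($b = - \frac{8}{5} + \frac{1}{\sqrt{1 + 5} - 2} = - \frac{8}{5} + \frac{1}{\sqrt{6} - 2} = - \frac{8}{5} + \frac{1}{-2 + \sqrt{6}} \approx 0.62474$)
$F{\left(U \right)} = 2 U^{2}$ ($F{\left(U \right)} = U 2 U = 2 U^{2}$)
$Q{\left(H,d \right)} = - \frac{3}{5} + \frac{\sqrt{6}}{2}$
$\left(-42 + Q{\left(8,-4 \right)}\right) F{\left(\left(-1\right) 3 \right)} = \left(-42 - \left(\frac{3}{5} - \frac{\sqrt{6}}{2}\right)\right) 2 \left(\left(-1\right) 3\right)^{2} = \left(- \frac{213}{5} + \frac{\sqrt{6}}{2}\right) 2 \left(-3\right)^{2} = \left(- \frac{213}{5} + \frac{\sqrt{6}}{2}\right) 2 \cdot 9 = \left(- \frac{213}{5} + \frac{\sqrt{6}}{2}\right) 18 = - \frac{3834}{5} + 9 \sqrt{6}$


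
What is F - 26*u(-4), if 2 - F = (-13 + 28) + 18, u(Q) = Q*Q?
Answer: -447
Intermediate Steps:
u(Q) = Q**2
F = -31 (F = 2 - ((-13 + 28) + 18) = 2 - (15 + 18) = 2 - 1*33 = 2 - 33 = -31)
F - 26*u(-4) = -31 - 26*(-4)**2 = -31 - 26*16 = -31 - 416 = -447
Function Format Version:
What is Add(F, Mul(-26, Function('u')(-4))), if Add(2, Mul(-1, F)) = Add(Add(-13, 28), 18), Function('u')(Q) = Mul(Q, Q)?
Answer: -447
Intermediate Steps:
Function('u')(Q) = Pow(Q, 2)
F = -31 (F = Add(2, Mul(-1, Add(Add(-13, 28), 18))) = Add(2, Mul(-1, Add(15, 18))) = Add(2, Mul(-1, 33)) = Add(2, -33) = -31)
Add(F, Mul(-26, Function('u')(-4))) = Add(-31, Mul(-26, Pow(-4, 2))) = Add(-31, Mul(-26, 16)) = Add(-31, -416) = -447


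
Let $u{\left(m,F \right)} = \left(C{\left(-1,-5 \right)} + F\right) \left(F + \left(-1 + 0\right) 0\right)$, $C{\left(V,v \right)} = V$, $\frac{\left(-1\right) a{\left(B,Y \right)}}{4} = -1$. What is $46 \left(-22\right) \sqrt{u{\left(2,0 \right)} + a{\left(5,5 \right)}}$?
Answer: $-2024$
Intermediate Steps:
$a{\left(B,Y \right)} = 4$ ($a{\left(B,Y \right)} = \left(-4\right) \left(-1\right) = 4$)
$u{\left(m,F \right)} = F \left(-1 + F\right)$ ($u{\left(m,F \right)} = \left(-1 + F\right) \left(F + \left(-1 + 0\right) 0\right) = \left(-1 + F\right) \left(F - 0\right) = \left(-1 + F\right) \left(F + 0\right) = \left(-1 + F\right) F = F \left(-1 + F\right)$)
$46 \left(-22\right) \sqrt{u{\left(2,0 \right)} + a{\left(5,5 \right)}} = 46 \left(-22\right) \sqrt{0 \left(-1 + 0\right) + 4} = - 1012 \sqrt{0 \left(-1\right) + 4} = - 1012 \sqrt{0 + 4} = - 1012 \sqrt{4} = \left(-1012\right) 2 = -2024$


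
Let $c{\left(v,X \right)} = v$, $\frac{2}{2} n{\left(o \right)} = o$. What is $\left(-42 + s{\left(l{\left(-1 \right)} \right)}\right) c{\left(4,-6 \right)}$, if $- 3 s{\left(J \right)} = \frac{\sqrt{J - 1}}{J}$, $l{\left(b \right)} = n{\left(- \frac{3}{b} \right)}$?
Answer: $-168 - \frac{4 \sqrt{2}}{9} \approx -168.63$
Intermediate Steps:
$n{\left(o \right)} = o$
$l{\left(b \right)} = - \frac{3}{b}$
$s{\left(J \right)} = - \frac{\sqrt{-1 + J}}{3 J}$ ($s{\left(J \right)} = - \frac{\sqrt{J - 1} \frac{1}{J}}{3} = - \frac{\sqrt{-1 + J} \frac{1}{J}}{3} = - \frac{\frac{1}{J} \sqrt{-1 + J}}{3} = - \frac{\sqrt{-1 + J}}{3 J}$)
$\left(-42 + s{\left(l{\left(-1 \right)} \right)}\right) c{\left(4,-6 \right)} = \left(-42 - \frac{\sqrt{-1 - \frac{3}{-1}}}{3 \left(- \frac{3}{-1}\right)}\right) 4 = \left(-42 - \frac{\sqrt{-1 - -3}}{3 \left(\left(-3\right) \left(-1\right)\right)}\right) 4 = \left(-42 - \frac{\sqrt{-1 + 3}}{3 \cdot 3}\right) 4 = \left(-42 - \frac{\sqrt{2}}{9}\right) 4 = -168 - \frac{4 \sqrt{2}}{9}$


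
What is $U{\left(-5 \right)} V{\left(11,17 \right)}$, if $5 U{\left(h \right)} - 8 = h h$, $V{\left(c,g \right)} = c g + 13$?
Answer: $1320$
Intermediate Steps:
$V{\left(c,g \right)} = 13 + c g$
$U{\left(h \right)} = \frac{8}{5} + \frac{h^{2}}{5}$ ($U{\left(h \right)} = \frac{8}{5} + \frac{h h}{5} = \frac{8}{5} + \frac{h^{2}}{5}$)
$U{\left(-5 \right)} V{\left(11,17 \right)} = \left(\frac{8}{5} + \frac{\left(-5\right)^{2}}{5}\right) \left(13 + 11 \cdot 17\right) = \left(\frac{8}{5} + \frac{1}{5} \cdot 25\right) \left(13 + 187\right) = \left(\frac{8}{5} + 5\right) 200 = \frac{33}{5} \cdot 200 = 1320$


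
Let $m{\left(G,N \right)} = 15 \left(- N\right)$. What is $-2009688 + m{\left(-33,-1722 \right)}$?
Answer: $-1983858$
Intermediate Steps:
$m{\left(G,N \right)} = - 15 N$
$-2009688 + m{\left(-33,-1722 \right)} = -2009688 - -25830 = -2009688 + 25830 = -1983858$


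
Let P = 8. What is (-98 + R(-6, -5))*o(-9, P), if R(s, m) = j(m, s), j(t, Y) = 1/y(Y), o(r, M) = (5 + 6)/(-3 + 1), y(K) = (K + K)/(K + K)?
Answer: 1067/2 ≈ 533.50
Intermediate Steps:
y(K) = 1 (y(K) = (2*K)/((2*K)) = (2*K)*(1/(2*K)) = 1)
o(r, M) = -11/2 (o(r, M) = 11/(-2) = 11*(-½) = -11/2)
j(t, Y) = 1 (j(t, Y) = 1/1 = 1)
R(s, m) = 1
(-98 + R(-6, -5))*o(-9, P) = (-98 + 1)*(-11/2) = -97*(-11/2) = 1067/2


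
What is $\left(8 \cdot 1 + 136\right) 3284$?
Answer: $472896$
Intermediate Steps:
$\left(8 \cdot 1 + 136\right) 3284 = \left(8 + 136\right) 3284 = 144 \cdot 3284 = 472896$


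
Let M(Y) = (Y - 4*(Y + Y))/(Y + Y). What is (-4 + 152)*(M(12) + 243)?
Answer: 35446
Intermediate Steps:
M(Y) = -7/2 (M(Y) = (Y - 8*Y)/((2*Y)) = (Y - 8*Y)*(1/(2*Y)) = (-7*Y)*(1/(2*Y)) = -7/2)
(-4 + 152)*(M(12) + 243) = (-4 + 152)*(-7/2 + 243) = 148*(479/2) = 35446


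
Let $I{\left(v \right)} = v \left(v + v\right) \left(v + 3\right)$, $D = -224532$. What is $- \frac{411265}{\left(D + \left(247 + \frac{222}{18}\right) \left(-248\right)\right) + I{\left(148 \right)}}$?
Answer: $- \frac{1233795}{18978484} \approx -0.06501$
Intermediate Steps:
$I{\left(v \right)} = 2 v^{2} \left(3 + v\right)$ ($I{\left(v \right)} = v 2 v \left(3 + v\right) = 2 v^{2} \left(3 + v\right)$)
$- \frac{411265}{\left(D + \left(247 + \frac{222}{18}\right) \left(-248\right)\right) + I{\left(148 \right)}} = - \frac{411265}{\left(-224532 + \left(247 + \frac{222}{18}\right) \left(-248\right)\right) + 2 \cdot 148^{2} \left(3 + 148\right)} = - \frac{411265}{\left(-224532 + \left(247 + 222 \cdot \frac{1}{18}\right) \left(-248\right)\right) + 2 \cdot 21904 \cdot 151} = - \frac{411265}{\left(-224532 + \left(247 + \frac{37}{3}\right) \left(-248\right)\right) + 6615008} = - \frac{411265}{\left(-224532 + \frac{778}{3} \left(-248\right)\right) + 6615008} = - \frac{411265}{\left(-224532 - \frac{192944}{3}\right) + 6615008} = - \frac{411265}{- \frac{866540}{3} + 6615008} = - \frac{411265}{\frac{18978484}{3}} = \left(-411265\right) \frac{3}{18978484} = - \frac{1233795}{18978484}$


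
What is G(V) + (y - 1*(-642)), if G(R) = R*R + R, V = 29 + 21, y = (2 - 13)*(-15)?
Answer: 3357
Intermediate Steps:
y = 165 (y = -11*(-15) = 165)
V = 50
G(R) = R + R**2 (G(R) = R**2 + R = R + R**2)
G(V) + (y - 1*(-642)) = 50*(1 + 50) + (165 - 1*(-642)) = 50*51 + (165 + 642) = 2550 + 807 = 3357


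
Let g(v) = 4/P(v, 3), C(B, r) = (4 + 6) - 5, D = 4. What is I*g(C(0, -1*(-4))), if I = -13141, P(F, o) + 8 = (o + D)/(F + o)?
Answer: 420512/57 ≈ 7377.4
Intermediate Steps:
P(F, o) = -8 + (4 + o)/(F + o) (P(F, o) = -8 + (o + 4)/(F + o) = -8 + (4 + o)/(F + o))
C(B, r) = 5 (C(B, r) = 10 - 5 = 5)
g(v) = 4*(3 + v)/(-17 - 8*v) (g(v) = 4/(((4 - 8*v - 7*3)/(v + 3))) = 4/(((4 - 8*v - 21)/(3 + v))) = 4/(((-17 - 8*v)/(3 + v))) = 4*((3 + v)/(-17 - 8*v)) = 4*(3 + v)/(-17 - 8*v))
I*g(C(0, -1*(-4))) = -52564*(-3 - 1*5)/(17 + 8*5) = -52564*(-3 - 5)/(17 + 40) = -52564*(-8)/57 = -13141*(-32/57) = 420512/57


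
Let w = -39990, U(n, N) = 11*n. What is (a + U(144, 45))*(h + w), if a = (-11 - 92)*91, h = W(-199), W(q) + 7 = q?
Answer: 313086644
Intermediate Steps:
W(q) = -7 + q
h = -206 (h = -7 - 199 = -206)
a = -9373 (a = -103*91 = -9373)
(a + U(144, 45))*(h + w) = (-9373 + 11*144)*(-206 - 39990) = (-9373 + 1584)*(-40196) = -7789*(-40196) = 313086644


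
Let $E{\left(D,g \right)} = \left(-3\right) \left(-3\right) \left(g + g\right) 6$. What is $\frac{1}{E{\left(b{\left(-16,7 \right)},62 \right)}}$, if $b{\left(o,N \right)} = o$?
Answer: $\frac{1}{6696} \approx 0.00014934$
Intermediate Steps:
$E{\left(D,g \right)} = 108 g$ ($E{\left(D,g \right)} = 9 \cdot 2 g 6 = 9 \cdot 12 g = 108 g$)
$\frac{1}{E{\left(b{\left(-16,7 \right)},62 \right)}} = \frac{1}{108 \cdot 62} = \frac{1}{6696}$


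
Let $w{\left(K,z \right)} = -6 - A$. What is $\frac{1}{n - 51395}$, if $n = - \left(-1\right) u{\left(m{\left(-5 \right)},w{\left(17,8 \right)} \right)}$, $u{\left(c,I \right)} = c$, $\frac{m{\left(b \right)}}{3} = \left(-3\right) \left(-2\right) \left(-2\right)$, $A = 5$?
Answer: $- \frac{1}{51431} \approx -1.9444 \cdot 10^{-5}$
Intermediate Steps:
$w{\left(K,z \right)} = -11$ ($w{\left(K,z \right)} = -6 - 5 = -11$)
$m{\left(b \right)} = -36$ ($m{\left(b \right)} = 3 \left(-3\right) \left(-2\right) \left(-2\right) = 3 \cdot 6 \left(-2\right) = 3 \left(-12\right) = -36$)
$n = -36$ ($n = - \left(-1\right) \left(-36\right) = \left(-1\right) 36 = -36$)
$\frac{1}{n - 51395} = \frac{1}{-36 - 51395} = \frac{1}{-51431} = - \frac{1}{51431}$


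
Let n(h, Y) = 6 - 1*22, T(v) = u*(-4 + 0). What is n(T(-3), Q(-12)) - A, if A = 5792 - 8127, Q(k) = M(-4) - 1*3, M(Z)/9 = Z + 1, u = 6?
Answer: 2319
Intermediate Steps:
M(Z) = 9 + 9*Z (M(Z) = 9*(Z + 1) = 9*(1 + Z) = 9 + 9*Z)
Q(k) = -30 (Q(k) = (9 + 9*(-4)) - 1*3 = (9 - 36) - 3 = -27 - 3 = -30)
T(v) = -24 (T(v) = 6*(-4 + 0) = 6*(-4) = -24)
n(h, Y) = -16 (n(h, Y) = 6 - 22 = -16)
A = -2335
n(T(-3), Q(-12)) - A = -16 - 1*(-2335) = -16 + 2335 = 2319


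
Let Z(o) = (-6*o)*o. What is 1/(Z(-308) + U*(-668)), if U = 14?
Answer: -1/578536 ≈ -1.7285e-6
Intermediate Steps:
Z(o) = -6*o**2
1/(Z(-308) + U*(-668)) = 1/(-6*(-308)**2 + 14*(-668)) = 1/(-6*94864 - 9352) = 1/(-569184 - 9352) = 1/(-578536) = -1/578536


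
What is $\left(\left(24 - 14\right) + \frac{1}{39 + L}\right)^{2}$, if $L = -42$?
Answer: $\frac{841}{9} \approx 93.444$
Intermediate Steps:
$\left(\left(24 - 14\right) + \frac{1}{39 + L}\right)^{2} = \left(\left(24 - 14\right) + \frac{1}{39 - 42}\right)^{2} = \left(10 + \frac{1}{-3}\right)^{2} = \left(10 - \frac{1}{3}\right)^{2} = \left(\frac{29}{3}\right)^{2} = \frac{841}{9}$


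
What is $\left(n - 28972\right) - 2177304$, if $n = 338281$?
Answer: $-1867995$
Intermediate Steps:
$\left(n - 28972\right) - 2177304 = \left(338281 - 28972\right) - 2177304 = 309309 - 2177304 = -1867995$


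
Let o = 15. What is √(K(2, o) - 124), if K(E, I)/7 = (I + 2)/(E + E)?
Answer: I*√377/2 ≈ 9.7083*I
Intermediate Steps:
K(E, I) = 7*(2 + I)/(2*E) (K(E, I) = 7*((I + 2)/(E + E)) = 7*((2 + I)/((2*E))) = 7*((2 + I)*(1/(2*E))) = 7*((2 + I)/(2*E)) = 7*(2 + I)/(2*E))
√(K(2, o) - 124) = √((7/2)*(2 + 15)/2 - 124) = √((7/2)*(½)*17 - 124) = √(119/4 - 124) = √(-377/4) = I*√377/2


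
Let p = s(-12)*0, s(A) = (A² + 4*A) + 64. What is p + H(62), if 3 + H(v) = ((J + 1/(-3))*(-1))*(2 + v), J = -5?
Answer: 1015/3 ≈ 338.33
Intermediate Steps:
s(A) = 64 + A² + 4*A
H(v) = 23/3 + 16*v/3 (H(v) = -3 + ((-5 + 1/(-3))*(-1))*(2 + v) = -3 + ((-5 - ⅓)*(-1))*(2 + v) = -3 + (-16/3*(-1))*(2 + v) = -3 + 16*(2 + v)/3 = -3 + (32/3 + 16*v/3) = 23/3 + 16*v/3)
p = 0 (p = (64 + (-12)² + 4*(-12))*0 = (64 + 144 - 48)*0 = 160*0 = 0)
p + H(62) = 0 + (23/3 + (16/3)*62) = 0 + (23/3 + 992/3) = 0 + 1015/3 = 1015/3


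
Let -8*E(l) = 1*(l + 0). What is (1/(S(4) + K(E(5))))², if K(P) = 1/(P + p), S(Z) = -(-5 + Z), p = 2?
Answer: 121/361 ≈ 0.33518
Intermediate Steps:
E(l) = -l/8 (E(l) = -(l + 0)/8 = -l/8)
S(Z) = 5 - Z
K(P) = 1/(2 + P) (K(P) = 1/(P + 2) = 1/(2 + P))
(1/(S(4) + K(E(5))))² = (1/((5 - 1*4) + 1/(2 - ⅛*5)))² = (1/((5 - 4) + 1/(2 - 5/8)))² = (1/(1 + 1/(11/8)))² = (1/(1 + 8/11))² = (1/(19/11))² = (11/19)² = 121/361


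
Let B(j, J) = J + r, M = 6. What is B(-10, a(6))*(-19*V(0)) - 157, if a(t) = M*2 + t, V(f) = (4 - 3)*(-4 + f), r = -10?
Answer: 451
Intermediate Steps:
V(f) = -4 + f (V(f) = 1*(-4 + f) = -4 + f)
a(t) = 12 + t (a(t) = 6*2 + t = 12 + t)
B(j, J) = -10 + J (B(j, J) = J - 10 = -10 + J)
B(-10, a(6))*(-19*V(0)) - 157 = (-10 + (12 + 6))*(-19*(-4 + 0)) - 157 = (-10 + 18)*(-19*(-4)) - 157 = 8*76 - 157 = 608 - 157 = 451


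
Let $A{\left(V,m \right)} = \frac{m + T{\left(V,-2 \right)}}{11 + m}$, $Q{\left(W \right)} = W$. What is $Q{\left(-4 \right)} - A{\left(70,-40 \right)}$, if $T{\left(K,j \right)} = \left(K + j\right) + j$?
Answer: $- \frac{90}{29} \approx -3.1034$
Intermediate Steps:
$T{\left(K,j \right)} = K + 2 j$
$A{\left(V,m \right)} = \frac{-4 + V + m}{11 + m}$ ($A{\left(V,m \right)} = \frac{m + \left(V + 2 \left(-2\right)\right)}{11 + m} = \frac{m + \left(V - 4\right)}{11 + m} = \frac{m + \left(-4 + V\right)}{11 + m} = \frac{-4 + V + m}{11 + m}$)
$Q{\left(-4 \right)} - A{\left(70,-40 \right)} = -4 - \frac{-4 + 70 - 40}{11 - 40} = -4 - \frac{1}{-29} \cdot 26 = -4 - \left(- \frac{1}{29}\right) 26 = -4 - - \frac{26}{29} = -4 + \frac{26}{29} = - \frac{90}{29}$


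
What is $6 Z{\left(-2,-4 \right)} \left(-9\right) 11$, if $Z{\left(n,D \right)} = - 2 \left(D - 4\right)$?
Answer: $-9504$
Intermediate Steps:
$Z{\left(n,D \right)} = 8 - 2 D$ ($Z{\left(n,D \right)} = - 2 \left(-4 + D\right) = 8 - 2 D$)
$6 Z{\left(-2,-4 \right)} \left(-9\right) 11 = 6 \left(8 - -8\right) \left(-9\right) 11 = 6 \left(8 + 8\right) \left(-9\right) 11 = 6 \cdot 16 \left(-9\right) 11 = 6 \left(-144\right) 11 = \left(-864\right) 11 = -9504$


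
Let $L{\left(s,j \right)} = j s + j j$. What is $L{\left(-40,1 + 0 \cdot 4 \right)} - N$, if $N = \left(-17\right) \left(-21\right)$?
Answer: $-396$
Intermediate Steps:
$L{\left(s,j \right)} = j^{2} + j s$ ($L{\left(s,j \right)} = j s + j^{2} = j^{2} + j s$)
$N = 357$
$L{\left(-40,1 + 0 \cdot 4 \right)} - N = \left(1 + 0 \cdot 4\right) \left(\left(1 + 0 \cdot 4\right) - 40\right) - 357 = \left(1 + 0\right) \left(\left(1 + 0\right) - 40\right) - 357 = 1 \left(1 - 40\right) - 357 = 1 \left(-39\right) - 357 = -39 - 357 = -396$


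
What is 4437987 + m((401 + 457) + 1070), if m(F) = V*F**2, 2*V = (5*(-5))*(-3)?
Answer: 143832387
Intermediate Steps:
V = 75/2 (V = ((5*(-5))*(-3))/2 = (-25*(-3))/2 = (1/2)*75 = 75/2 ≈ 37.500)
m(F) = 75*F**2/2
4437987 + m((401 + 457) + 1070) = 4437987 + 75*((401 + 457) + 1070)**2/2 = 4437987 + 75*(858 + 1070)**2/2 = 4437987 + (75/2)*1928**2 = 4437987 + (75/2)*3717184 = 4437987 + 139394400 = 143832387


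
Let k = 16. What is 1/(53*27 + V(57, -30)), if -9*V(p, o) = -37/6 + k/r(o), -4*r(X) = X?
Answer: 270/386491 ≈ 0.00069859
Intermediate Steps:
r(X) = -X/4
V(p, o) = 37/54 + 64/(9*o) (V(p, o) = -(-37/6 + 16/((-o/4)))/9 = -(-37*⅙ + 16*(-4/o))/9 = -(-37/6 - 64/o)/9 = 37/54 + 64/(9*o))
1/(53*27 + V(57, -30)) = 1/(53*27 + (1/54)*(384 + 37*(-30))/(-30)) = 1/(1431 + (1/54)*(-1/30)*(384 - 1110)) = 1/(1431 + (1/54)*(-1/30)*(-726)) = 1/(1431 + 121/270) = 1/(386491/270) = 270/386491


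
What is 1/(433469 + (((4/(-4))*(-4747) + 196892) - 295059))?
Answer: 1/340049 ≈ 2.9408e-6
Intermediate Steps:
1/(433469 + (((4/(-4))*(-4747) + 196892) - 295059)) = 1/(433469 + (((4*(-¼))*(-4747) + 196892) - 295059)) = 1/(433469 + ((-1*(-4747) + 196892) - 295059)) = 1/(433469 + ((4747 + 196892) - 295059)) = 1/(433469 + (201639 - 295059)) = 1/(433469 - 93420) = 1/340049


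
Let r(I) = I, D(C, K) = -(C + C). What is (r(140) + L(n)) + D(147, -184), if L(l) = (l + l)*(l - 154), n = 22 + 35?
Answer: -11212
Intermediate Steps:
n = 57
D(C, K) = -2*C
L(l) = 2*l*(-154 + l) (L(l) = (2*l)*(-154 + l) = 2*l*(-154 + l))
(r(140) + L(n)) + D(147, -184) = (140 + 2*57*(-154 + 57)) - 2*147 = (140 + 2*57*(-97)) - 294 = (140 - 11058) - 294 = -10918 - 294 = -11212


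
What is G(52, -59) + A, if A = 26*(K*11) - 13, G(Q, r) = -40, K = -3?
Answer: -911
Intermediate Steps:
A = -871 (A = 26*(-3*11) - 13 = 26*(-33) - 13 = -858 - 13 = -871)
G(52, -59) + A = -40 - 871 = -911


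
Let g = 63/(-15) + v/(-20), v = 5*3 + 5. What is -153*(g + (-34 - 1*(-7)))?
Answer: 24633/5 ≈ 4926.6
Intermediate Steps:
v = 20 (v = 15 + 5 = 20)
g = -26/5 (g = 63/(-15) + 20/(-20) = 63*(-1/15) + 20*(-1/20) = -21/5 - 1 = -26/5 ≈ -5.2000)
-153*(g + (-34 - 1*(-7))) = -153*(-26/5 + (-34 - 1*(-7))) = -153*(-26/5 + (-34 + 7)) = -153*(-26/5 - 27) = -153*(-161/5) = 24633/5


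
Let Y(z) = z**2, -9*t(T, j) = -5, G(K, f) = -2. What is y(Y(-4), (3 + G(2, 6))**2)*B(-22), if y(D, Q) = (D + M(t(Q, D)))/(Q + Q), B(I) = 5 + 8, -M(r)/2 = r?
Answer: 871/9 ≈ 96.778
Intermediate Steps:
t(T, j) = 5/9 (t(T, j) = -1/9*(-5) = 5/9)
M(r) = -2*r
B(I) = 13
y(D, Q) = (-10/9 + D)/(2*Q) (y(D, Q) = (D - 2*5/9)/(Q + Q) = (D - 10/9)/((2*Q)) = (-10/9 + D)*(1/(2*Q)) = (-10/9 + D)/(2*Q))
y(Y(-4), (3 + G(2, 6))**2)*B(-22) = ((-10 + 9*(-4)**2)/(18*((3 - 2)**2)))*13 = ((-10 + 9*16)/(18*(1**2)))*13 = ((1/18)*(-10 + 144)/1)*13 = ((1/18)*1*134)*13 = (67/9)*13 = 871/9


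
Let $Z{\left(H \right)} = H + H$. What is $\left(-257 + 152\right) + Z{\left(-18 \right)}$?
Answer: $-141$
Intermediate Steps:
$Z{\left(H \right)} = 2 H$
$\left(-257 + 152\right) + Z{\left(-18 \right)} = \left(-257 + 152\right) + 2 \left(-18\right) = -105 - 36 = -141$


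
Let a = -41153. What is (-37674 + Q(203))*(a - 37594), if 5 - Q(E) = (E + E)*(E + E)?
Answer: 15946661235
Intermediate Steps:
Q(E) = 5 - 4*E² (Q(E) = 5 - (E + E)*(E + E) = 5 - 2*E*2*E = 5 - 4*E²)
(-37674 + Q(203))*(a - 37594) = (-37674 + (5 - 4*203²))*(-41153 - 37594) = (-37674 + (5 - 4*41209))*(-78747) = (-37674 + (5 - 164836))*(-78747) = (-37674 - 164831)*(-78747) = -202505*(-78747) = 15946661235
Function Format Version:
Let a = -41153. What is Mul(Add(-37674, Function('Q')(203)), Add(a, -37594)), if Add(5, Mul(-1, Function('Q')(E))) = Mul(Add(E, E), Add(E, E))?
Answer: 15946661235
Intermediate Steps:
Function('Q')(E) = Add(5, Mul(-4, Pow(E, 2))) (Function('Q')(E) = Add(5, Mul(-1, Mul(Add(E, E), Add(E, E)))) = Add(5, Mul(-1, Mul(Mul(2, E), Mul(2, E)))) = Add(5, Mul(-1, Mul(4, Pow(E, 2)))) = Add(5, Mul(-4, Pow(E, 2))))
Mul(Add(-37674, Function('Q')(203)), Add(a, -37594)) = Mul(Add(-37674, Add(5, Mul(-4, Pow(203, 2)))), Add(-41153, -37594)) = Mul(Add(-37674, Add(5, Mul(-4, 41209))), -78747) = Mul(Add(-37674, Add(5, -164836)), -78747) = Mul(Add(-37674, -164831), -78747) = Mul(-202505, -78747) = 15946661235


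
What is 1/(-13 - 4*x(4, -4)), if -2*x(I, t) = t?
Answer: -1/21 ≈ -0.047619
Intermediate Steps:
x(I, t) = -t/2
1/(-13 - 4*x(4, -4)) = 1/(-13 - (-2)*(-4)) = 1/(-13 - 4*2) = 1/(-13 - 8) = 1/(-21) = -1/21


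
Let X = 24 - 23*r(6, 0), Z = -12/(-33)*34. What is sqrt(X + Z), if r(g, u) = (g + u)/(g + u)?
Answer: 7*sqrt(33)/11 ≈ 3.6556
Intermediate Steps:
r(g, u) = 1
Z = 136/11 (Z = -12*(-1/33)*34 = (4/11)*34 = 136/11 ≈ 12.364)
X = 1 (X = 24 - 23*1 = 24 - 23 = 1)
sqrt(X + Z) = sqrt(1 + 136/11) = sqrt(147/11) = 7*sqrt(33)/11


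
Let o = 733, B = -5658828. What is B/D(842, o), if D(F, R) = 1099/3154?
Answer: -2549706216/157 ≈ -1.6240e+7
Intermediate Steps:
D(F, R) = 1099/3154 (D(F, R) = 1099*(1/3154) = 1099/3154)
B/D(842, o) = -5658828/1099/3154 = -5658828*3154/1099 = -2549706216/157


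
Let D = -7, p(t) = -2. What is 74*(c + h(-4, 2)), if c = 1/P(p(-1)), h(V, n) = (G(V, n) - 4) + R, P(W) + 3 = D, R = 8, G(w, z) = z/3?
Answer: 5069/15 ≈ 337.93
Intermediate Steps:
G(w, z) = z/3 (G(w, z) = z*(⅓) = z/3)
P(W) = -10 (P(W) = -3 - 7 = -10)
h(V, n) = 4 + n/3 (h(V, n) = (n/3 - 4) + 8 = (-4 + n/3) + 8 = 4 + n/3)
c = -⅒ (c = 1/(-10) = -⅒ ≈ -0.10000)
74*(c + h(-4, 2)) = 74*(-⅒ + (4 + (⅓)*2)) = 74*(-⅒ + (4 + ⅔)) = 74*(-⅒ + 14/3) = 74*(137/30) = 5069/15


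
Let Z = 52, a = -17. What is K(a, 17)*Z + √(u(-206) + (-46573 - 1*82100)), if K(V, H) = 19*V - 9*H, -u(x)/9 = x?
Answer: -24752 + 3*I*√14091 ≈ -24752.0 + 356.12*I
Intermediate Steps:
u(x) = -9*x
K(V, H) = -9*H + 19*V
K(a, 17)*Z + √(u(-206) + (-46573 - 1*82100)) = (-9*17 + 19*(-17))*52 + √(-9*(-206) + (-46573 - 1*82100)) = (-153 - 323)*52 + √(1854 + (-46573 - 82100)) = -476*52 + √(1854 - 128673) = -24752 + √(-126819) = -24752 + 3*I*√14091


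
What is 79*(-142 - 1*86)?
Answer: -18012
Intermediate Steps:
79*(-142 - 1*86) = 79*(-142 - 86) = 79*(-228) = -18012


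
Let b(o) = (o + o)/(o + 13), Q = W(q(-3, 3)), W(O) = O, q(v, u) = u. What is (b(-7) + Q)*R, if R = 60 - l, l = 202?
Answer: -284/3 ≈ -94.667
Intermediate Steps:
R = -142 (R = 60 - 1*202 = 60 - 202 = -142)
Q = 3
b(o) = 2*o/(13 + o) (b(o) = (2*o)/(13 + o) = 2*o/(13 + o))
(b(-7) + Q)*R = (2*(-7)/(13 - 7) + 3)*(-142) = (2*(-7)/6 + 3)*(-142) = (2*(-7)*(1/6) + 3)*(-142) = (-7/3 + 3)*(-142) = (2/3)*(-142) = -284/3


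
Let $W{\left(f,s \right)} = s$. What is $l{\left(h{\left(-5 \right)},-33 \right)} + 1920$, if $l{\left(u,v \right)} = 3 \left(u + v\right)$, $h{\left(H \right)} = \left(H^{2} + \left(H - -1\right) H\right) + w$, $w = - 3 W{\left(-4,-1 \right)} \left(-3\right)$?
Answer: $1929$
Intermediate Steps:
$w = -9$ ($w = \left(-3\right) \left(-1\right) \left(-3\right) = 3 \left(-3\right) = -9$)
$h{\left(H \right)} = -9 + H^{2} + H \left(1 + H\right)$ ($h{\left(H \right)} = \left(H^{2} + \left(H - -1\right) H\right) - 9 = \left(H^{2} + \left(H + 1\right) H\right) - 9 = \left(H^{2} + \left(1 + H\right) H\right) - 9 = \left(H^{2} + H \left(1 + H\right)\right) - 9 = -9 + H^{2} + H \left(1 + H\right)$)
$l{\left(u,v \right)} = 3 u + 3 v$
$l{\left(h{\left(-5 \right)},-33 \right)} + 1920 = \left(3 \left(-9 - 5 + 2 \left(-5\right)^{2}\right) + 3 \left(-33\right)\right) + 1920 = \left(3 \left(-9 - 5 + 2 \cdot 25\right) - 99\right) + 1920 = \left(3 \left(-9 - 5 + 50\right) - 99\right) + 1920 = \left(3 \cdot 36 - 99\right) + 1920 = \left(108 - 99\right) + 1920 = 9 + 1920 = 1929$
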